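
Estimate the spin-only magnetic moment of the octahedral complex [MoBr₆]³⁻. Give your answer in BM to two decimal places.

3.87 BM

Each Br⁻ contributes -1; 6 × (-1) = -6. With overall charge -3, Mo is in the +3 oxidation state.
Mo is in group 6, so Mo³⁺ is d³ (6 − 3 = 3).
For octahedral d³ the high- and low-spin configurations coincide.
Configuration: t₂g³ eg⁰ → 3 unpaired electrons.
μ(spin-only) = √[3(3+2)] = √15 ≈ 3.87 BM.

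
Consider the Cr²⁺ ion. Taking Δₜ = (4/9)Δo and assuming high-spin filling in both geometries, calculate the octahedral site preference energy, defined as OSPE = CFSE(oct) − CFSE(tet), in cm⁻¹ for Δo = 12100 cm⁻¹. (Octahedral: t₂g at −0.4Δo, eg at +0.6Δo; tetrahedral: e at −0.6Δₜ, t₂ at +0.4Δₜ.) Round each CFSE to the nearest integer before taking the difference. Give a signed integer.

Cr is in group 6, so Cr²⁺ is d⁴ (6 − 2 = 4).
In an octahedral site d⁴ (HS) is t₂g³ eg¹, giving CFSE(oct) = -0.6Δo = -7260 cm⁻¹.
In a tetrahedral site the filling is e² t₂²: CFSE(tet) = -0.4Δₜ = -0.4 × (4/9)(12100) = -2151 cm⁻¹.
Subtracting, OSPE = -7260 − (-2151) = -5109 cm⁻¹.

-5109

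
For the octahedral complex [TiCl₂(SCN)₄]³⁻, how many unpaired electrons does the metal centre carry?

1

Ligand charges: 2×(-1) from Cl⁻ and 4×(-1) from SCN⁻ sum to -6; with overall charge -3, Ti is +3.
Group 4 minus oxidation state +3 gives a d¹ configuration for Ti³⁺.
Configuration: t₂g¹ eg⁰, giving 1 unpaired electron.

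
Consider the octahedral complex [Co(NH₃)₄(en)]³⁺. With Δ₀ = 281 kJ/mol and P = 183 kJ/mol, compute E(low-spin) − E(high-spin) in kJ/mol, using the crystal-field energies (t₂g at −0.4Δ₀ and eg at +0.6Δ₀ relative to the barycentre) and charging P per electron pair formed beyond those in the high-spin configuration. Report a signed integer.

-196

Ligand charges: 4×(+0) from NH₃ and 1×(+0) from en sum to +0; with overall charge +3, Co is +3.
Co sits in group 9; removing 3 electrons leaves Co³⁺ with 9 − 3 = 6 d electrons.
High-spin d⁶ fills as t₂g⁴ eg² with CFSE 4(−0.4) + 2(+0.6) = -0.4Δ₀ = -112 kJ/mol.
For low-spin the configuration is t₂g⁶ eg⁰: orbital energy -2.4 × 281 = -674 kJ/mol, and 2 additional pairs relative to high-spin add 366 kJ/mol, giving -308 kJ/mol.
The difference is -308 − (-112) = -196 kJ/mol, so low-spin lies lower.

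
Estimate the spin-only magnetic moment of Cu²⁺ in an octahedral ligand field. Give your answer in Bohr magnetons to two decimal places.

Cu²⁺: group 11, so d-count = 11 − 2 = 9.
Configuration: t₂g⁶ eg³ → 1 unpaired electron.
μ(spin-only) = √[1(1+2)] = √3 ≈ 1.73 Bohr magnetons.

1.73 Bohr magnetons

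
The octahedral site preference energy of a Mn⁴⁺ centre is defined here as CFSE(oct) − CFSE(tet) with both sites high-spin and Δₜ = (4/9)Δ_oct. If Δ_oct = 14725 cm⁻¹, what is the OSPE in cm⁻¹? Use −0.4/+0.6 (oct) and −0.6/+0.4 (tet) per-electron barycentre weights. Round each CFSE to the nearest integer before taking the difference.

Mn⁴⁺: group 7, so d-count = 7 − 4 = 3.
In an octahedral site d³ (HS) is t₂g³ eg⁰, giving CFSE(oct) = -1.2Δ_oct = -17670 cm⁻¹.
Tetrahedral: e² t₂¹, CFSE = 2(−0.6) + 1(+0.4) = -0.8Δₜ = -0.8 × (4/9) × 14725 = -5236 cm⁻¹.
OSPE = -17670 − (-5236) = -12434 cm⁻¹.

-12434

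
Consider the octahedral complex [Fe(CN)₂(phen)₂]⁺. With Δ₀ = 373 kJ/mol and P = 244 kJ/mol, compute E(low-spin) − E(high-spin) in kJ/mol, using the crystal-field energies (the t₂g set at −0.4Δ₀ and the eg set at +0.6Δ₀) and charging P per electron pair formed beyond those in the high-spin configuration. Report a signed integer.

-258

Ligand charges: 2×(-1) from CN⁻ and 2×(+0) from phen sum to -2; with overall charge +1, Fe is +3.
Fe sits in group 8; removing 3 electrons leaves Fe³⁺ with 8 − 3 = 5 d electrons.
High-spin: t₂g³ eg², CFSE = 0.0Δ₀ = 0 kJ/mol.
Low-spin: t₂g⁵ eg⁰, orbital CFSE = -2.0Δ₀ = -746 kJ/mol; plus 2 excess pairs × P = +488 kJ/mol; total -258 kJ/mol.
The difference is -258 − (0) = -258 kJ/mol, so low-spin lies lower.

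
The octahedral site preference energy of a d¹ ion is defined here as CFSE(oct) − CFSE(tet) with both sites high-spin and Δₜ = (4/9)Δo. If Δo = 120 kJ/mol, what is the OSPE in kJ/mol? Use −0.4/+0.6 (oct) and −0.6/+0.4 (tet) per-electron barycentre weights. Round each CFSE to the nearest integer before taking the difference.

-16

In an octahedral site d¹ (HS) is t2g^1 e_g^0, giving CFSE(oct) = -0.4Δo = -48 kJ/mol.
Tetrahedral: e^1 t2^0, CFSE = 1(−0.6) + 0(+0.4) = -0.6Δₜ = -0.6 × (4/9) × 120 = -32 kJ/mol.
OSPE = CFSE(oct) − CFSE(tet) = -48 − (-32) = -16 kJ/mol.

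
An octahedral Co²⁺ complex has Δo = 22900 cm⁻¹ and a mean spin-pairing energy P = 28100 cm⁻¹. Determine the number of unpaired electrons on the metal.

Co sits in group 9; removing 2 electrons leaves Co²⁺ with 9 − 2 = 7 d electrons.
Since Δo = 22900 cm⁻¹ < P = 28100 cm⁻¹, the complex adopts the high-spin configuration.
That gives t₂g⁵ eg².
Unpaired electrons: 3.

3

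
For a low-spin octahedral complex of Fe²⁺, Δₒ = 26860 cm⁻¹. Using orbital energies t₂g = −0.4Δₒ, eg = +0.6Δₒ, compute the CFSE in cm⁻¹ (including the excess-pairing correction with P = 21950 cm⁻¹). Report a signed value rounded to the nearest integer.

-20564

Fe sits in group 8; removing 2 electrons leaves Fe²⁺ with 8 − 2 = 6 d electrons.
The d⁶ electrons fill as t₂g⁶ eg⁰.
Orbital CFSE = 6(-0.4) + 0(0.6) = -2.4Δₒ = -2.4 × 26860 = -64464 cm⁻¹.
Pairing penalty: 3 pairs vs 1 in the high-spin reference → 2 extra × P = 43900 cm⁻¹.
Net CFSE = -64464 + 43900 = -20564 cm⁻¹.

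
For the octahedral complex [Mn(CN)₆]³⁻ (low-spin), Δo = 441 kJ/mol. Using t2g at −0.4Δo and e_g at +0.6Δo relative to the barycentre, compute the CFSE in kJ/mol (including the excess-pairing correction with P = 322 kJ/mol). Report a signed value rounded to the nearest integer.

-384

Each CN⁻ contributes -1; 6 × (-1) = -6. With overall charge -3, Mn is in the +3 oxidation state.
Mn is in group 7, so Mn³⁺ is d⁴ (7 − 3 = 4).
Configuration: t2g^4 e_g^0.
The orbital stabilization is -1.6Δo = -1.6 × 441 = -706 kJ/mol.
Pairing penalty: 1 pair vs 0 in the high-spin reference → 1 extra × P = 322 kJ/mol.
Combining: -706 + 322 = -384 kJ/mol.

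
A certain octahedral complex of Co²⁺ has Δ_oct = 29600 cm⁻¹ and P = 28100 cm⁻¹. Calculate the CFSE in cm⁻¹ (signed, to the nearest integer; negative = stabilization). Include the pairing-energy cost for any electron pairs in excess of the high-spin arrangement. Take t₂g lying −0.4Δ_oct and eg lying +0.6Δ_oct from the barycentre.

-25180

Co sits in group 9; removing 2 electrons leaves Co²⁺ with 9 − 2 = 7 d electrons.
Since Δ_oct = 29600 cm⁻¹ > P = 28100 cm⁻¹, the complex adopts the low-spin configuration.
Configuration: t₂g⁶ eg¹.
Orbital CFSE = -1.8Δ_oct = -1.8 × 29600 = -53280 cm⁻¹.
Excess pairs vs high-spin: 3 − 2 = 1; pairing cost = +28100 cm⁻¹.
Net CFSE = -53280 + 28100 = -25180 cm⁻¹.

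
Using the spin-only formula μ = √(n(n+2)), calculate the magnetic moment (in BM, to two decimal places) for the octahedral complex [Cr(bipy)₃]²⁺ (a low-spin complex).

2.83 BM

bipy is neutral, so the +2 overall charge sits on Cr: oxidation state +2.
Cr²⁺: group 6, so d-count = 6 − 2 = 4.
Configuration: t₂g⁴ eg⁰ → 2 unpaired electrons.
μ(spin-only) = √[2(2+2)] = √8 ≈ 2.83 BM.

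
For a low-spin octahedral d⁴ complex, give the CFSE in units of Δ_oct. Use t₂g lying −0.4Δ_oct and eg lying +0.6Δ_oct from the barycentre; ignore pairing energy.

Configuration: t₂g⁴ eg⁰.
CFSE = 4(-0.4Δ_oct) + 0(0.6Δ_oct) = -1.6Δ_oct + 0.0Δ_oct = -1.6Δ_oct.

-1.6 Δ_oct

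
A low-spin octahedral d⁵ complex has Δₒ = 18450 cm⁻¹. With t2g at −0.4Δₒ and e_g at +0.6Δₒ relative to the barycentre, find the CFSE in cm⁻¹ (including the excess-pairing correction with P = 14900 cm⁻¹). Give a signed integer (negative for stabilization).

-7100

Configuration: t2g^5 e_g^0.
CFSE(orbital) = 5×(-0.4Δₒ) + 0×(0.6Δₒ) = -2.0Δₒ; with Δₒ = 18450 cm⁻¹ that is -36900 cm⁻¹.
Relative to high-spin t2g^3 e_g^2 (0 paired), the low-spin configuration has 2 additional pairs, contributing +2 × 14900 = +29800 cm⁻¹.
Net CFSE = -36900 + 29800 = -7100 cm⁻¹.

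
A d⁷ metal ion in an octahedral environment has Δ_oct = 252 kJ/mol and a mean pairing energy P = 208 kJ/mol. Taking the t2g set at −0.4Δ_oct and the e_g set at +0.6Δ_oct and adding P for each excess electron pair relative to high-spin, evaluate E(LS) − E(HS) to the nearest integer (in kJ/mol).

-44

In the high-spin limit (t2g^5 e_g^2) the orbital term is -0.8Δ_oct = -202 kJ/mol, with no excess pairing.
For low-spin the configuration is t2g^6 e_g^1: orbital energy -1.8 × 252 = -454 kJ/mol, and 1 additional pair relative to high-spin adds 208 kJ/mol, giving -246 kJ/mol.
Thus E(LS) − E(HS) = -44 kJ/mol.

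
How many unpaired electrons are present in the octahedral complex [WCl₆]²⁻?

Each Cl⁻ contributes -1; 6 × (-1) = -6. With overall charge -2, W is in the +4 oxidation state.
W sits in group 6; removing 4 electrons leaves W⁴⁺ with 6 − 4 = 2 d electrons.
Configuration: t₂g² eg⁰, giving 2 unpaired electrons.

2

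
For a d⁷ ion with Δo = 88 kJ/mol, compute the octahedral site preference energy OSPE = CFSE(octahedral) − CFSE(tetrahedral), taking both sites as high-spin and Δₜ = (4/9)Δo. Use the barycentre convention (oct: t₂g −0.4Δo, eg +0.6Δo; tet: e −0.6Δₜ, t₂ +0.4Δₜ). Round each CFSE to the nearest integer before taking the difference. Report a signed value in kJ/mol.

Octahedral (high-spin): t2g^5 e_g^2, CFSE = 5(−0.4) + 2(+0.6) = -0.8Δo = -0.8 × 88 = -70 kJ/mol.
In a tetrahedral site the filling is e^4 t2^3: CFSE(tet) = -1.2Δₜ = -1.2 × (4/9)(88) = -47 kJ/mol.
Subtracting, OSPE = -70 − (-47) = -23 kJ/mol.

-23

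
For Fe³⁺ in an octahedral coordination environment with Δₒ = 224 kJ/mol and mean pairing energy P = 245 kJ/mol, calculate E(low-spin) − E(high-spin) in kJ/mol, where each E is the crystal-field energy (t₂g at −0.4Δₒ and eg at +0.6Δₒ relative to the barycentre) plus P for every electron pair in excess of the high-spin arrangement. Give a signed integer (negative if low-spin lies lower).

Fe sits in group 8; removing 3 electrons leaves Fe³⁺ with 8 − 3 = 5 d electrons.
In the high-spin limit (t₂g³ eg²) the orbital term is 0.0Δₒ = 0 kJ/mol, with no excess pairing.
Low-spin t₂g⁵ eg⁰ gives -2.0Δₒ = -448 kJ/mol, but forming 2 extra pairs costs 2P = 490 kJ/mol, so E(LS) = -448 + 490 = 42 kJ/mol.
The difference is 42 − (0) = 42 kJ/mol, so high-spin lies lower.

42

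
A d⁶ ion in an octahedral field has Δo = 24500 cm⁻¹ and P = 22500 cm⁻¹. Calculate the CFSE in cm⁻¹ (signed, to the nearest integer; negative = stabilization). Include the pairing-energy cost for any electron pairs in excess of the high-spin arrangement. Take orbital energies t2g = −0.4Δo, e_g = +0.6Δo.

Δo > P, so pairing is preferred: the ground state is low-spin.
Filling d⁶ accordingly: t2g^6 e_g^0.
Orbital CFSE = -2.4Δo = -2.4 × 24500 = -58800 cm⁻¹.
Excess pairs vs high-spin: 3 − 1 = 2; pairing cost = +45000 cm⁻¹.
Net CFSE = -58800 + 45000 = -13800 cm⁻¹.

-13800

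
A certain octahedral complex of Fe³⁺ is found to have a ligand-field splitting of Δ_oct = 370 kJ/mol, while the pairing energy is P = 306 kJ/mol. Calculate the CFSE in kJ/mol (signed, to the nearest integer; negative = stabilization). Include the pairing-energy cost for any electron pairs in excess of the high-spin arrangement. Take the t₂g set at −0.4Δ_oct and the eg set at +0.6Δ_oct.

Group 8 minus oxidation state +3 gives a d⁵ configuration for Fe³⁺.
Here Δ_oct > P (370 > 306), so the low-spin state is favoured.
Filling d⁵ accordingly: t₂g⁵ eg⁰.
Orbital CFSE = -2.0Δ_oct = -2.0 × 370 = -740 kJ/mol.
Excess pairs vs high-spin: 2 − 0 = 2; pairing cost = +612 kJ/mol.
Net CFSE = -740 + 612 = -128 kJ/mol.

-128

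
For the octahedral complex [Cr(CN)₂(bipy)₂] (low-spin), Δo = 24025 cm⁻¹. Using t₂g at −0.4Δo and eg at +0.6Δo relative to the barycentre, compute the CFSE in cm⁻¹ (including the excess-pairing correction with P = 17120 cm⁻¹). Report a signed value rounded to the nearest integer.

Ligand charges: 2×(-1) from CN⁻ and 2×(+0) from bipy sum to -2; with overall charge +0, Cr is +2.
Group 6 minus oxidation state +2 gives a d⁴ configuration for Cr²⁺.
The d⁴ electrons fill as t₂g⁴ eg⁰.
The orbital stabilization is -1.6Δo = -1.6 × 24025 = -38440 cm⁻¹.
Relative to high-spin t₂g³ eg¹ (0 paired), the low-spin configuration has 1 additional pair, contributing +1 × 17120 = +17120 cm⁻¹.
Overall CFSE = -38440 + 17120 = -21320 cm⁻¹.

-21320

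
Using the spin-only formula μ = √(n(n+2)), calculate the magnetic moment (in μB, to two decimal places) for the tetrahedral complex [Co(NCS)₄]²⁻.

3.87 μB

Each NCS⁻ contributes -1; 4 × (-1) = -4. With overall charge -2, Co is in the +2 oxidation state.
Co is in group 9, so Co²⁺ is d⁷ (9 − 2 = 7).
With tetrahedral geometry the complex is necessarily high-spin.
Configuration: e⁴ t₂³ → 3 unpaired electrons.
μ(spin-only) = √[3(3+2)] = √15 ≈ 3.87 μB.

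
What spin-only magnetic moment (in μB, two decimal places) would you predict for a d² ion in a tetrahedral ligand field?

2.83 μB

Tetrahedral fields are weak (Δₜ ≈ 4/9 Δₒ), so electrons fill high-spin.
Configuration: e^2 t2^0 → 2 unpaired electrons.
μ(spin-only) = √[2(2+2)] = √8 ≈ 2.83 μB.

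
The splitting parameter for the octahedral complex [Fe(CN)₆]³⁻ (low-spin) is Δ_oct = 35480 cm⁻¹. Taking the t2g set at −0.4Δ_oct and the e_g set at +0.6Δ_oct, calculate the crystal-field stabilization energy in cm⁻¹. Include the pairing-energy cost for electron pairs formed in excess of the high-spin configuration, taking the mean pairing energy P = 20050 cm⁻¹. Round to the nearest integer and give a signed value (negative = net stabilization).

Each CN⁻ contributes -1; 6 × (-1) = -6. With overall charge -3, Fe is in the +3 oxidation state.
Fe sits in group 8; removing 3 electrons leaves Fe³⁺ with 8 − 3 = 5 d electrons.
Electron filling gives t2g^5 e_g^0.
The orbital stabilization is -2.0Δ_oct = -2.0 × 35480 = -70960 cm⁻¹.
High-spin d⁵ would be t2g^3 e_g^2 with 0 pairs; low-spin has 2, so 2 excess pairs cost +2P = +40100 cm⁻¹.
Net CFSE = -70960 + 40100 = -30860 cm⁻¹.

-30860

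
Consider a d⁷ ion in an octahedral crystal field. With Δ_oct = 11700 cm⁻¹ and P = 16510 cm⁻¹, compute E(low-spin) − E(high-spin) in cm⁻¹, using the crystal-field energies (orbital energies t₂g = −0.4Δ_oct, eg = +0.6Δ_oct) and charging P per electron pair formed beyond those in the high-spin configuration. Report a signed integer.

High-spin d⁷ fills as t₂g⁵ eg² with CFSE 5(−0.4) + 2(+0.6) = -0.8Δ_oct = -9360 cm⁻¹.
Low-spin t₂g⁶ eg¹ gives -1.8Δ_oct = -21060 cm⁻¹, but forming 1 extra pair costs 1P = 16510 cm⁻¹, so E(LS) = -21060 + 16510 = -4550 cm⁻¹.
Thus E(LS) − E(HS) = 4810 cm⁻¹.

4810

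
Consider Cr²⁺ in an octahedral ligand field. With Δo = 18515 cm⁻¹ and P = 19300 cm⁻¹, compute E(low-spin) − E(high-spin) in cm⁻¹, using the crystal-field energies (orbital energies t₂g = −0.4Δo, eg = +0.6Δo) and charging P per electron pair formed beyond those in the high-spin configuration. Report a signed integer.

785

Cr is in group 6, so Cr²⁺ is d⁴ (6 − 2 = 4).
High-spin: t₂g³ eg¹, CFSE = -0.6Δo = -11109 cm⁻¹.
Low-spin: t₂g⁴ eg⁰, orbital CFSE = -1.6Δo = -29624 cm⁻¹; plus 1 excess pair × P = +19300 cm⁻¹; total -10324 cm⁻¹.
E(LS) − E(HS) = -10324 − (-11109) = 785 cm⁻¹.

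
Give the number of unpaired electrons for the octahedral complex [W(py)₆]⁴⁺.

py is neutral, so the +4 overall charge sits on W: oxidation state +4.
Group 6 minus oxidation state +4 gives a d² configuration for W⁴⁺.
For octahedral d² the high- and low-spin configurations coincide.
Configuration: t2g^2 e_g^0, giving 2 unpaired electrons.

2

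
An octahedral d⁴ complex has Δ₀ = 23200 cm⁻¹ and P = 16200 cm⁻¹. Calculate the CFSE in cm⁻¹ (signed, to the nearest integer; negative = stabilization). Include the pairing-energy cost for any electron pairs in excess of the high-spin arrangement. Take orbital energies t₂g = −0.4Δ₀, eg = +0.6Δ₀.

Here Δ₀ > P (23200 > 16200), so the low-spin state is favoured.
Configuration: t₂g⁴ eg⁰.
Orbital CFSE = -1.6Δ₀ = -1.6 × 23200 = -37120 cm⁻¹.
Excess pairs vs high-spin: 1 − 0 = 1; pairing cost = +16200 cm⁻¹.
Net CFSE = -37120 + 16200 = -20920 cm⁻¹.

-20920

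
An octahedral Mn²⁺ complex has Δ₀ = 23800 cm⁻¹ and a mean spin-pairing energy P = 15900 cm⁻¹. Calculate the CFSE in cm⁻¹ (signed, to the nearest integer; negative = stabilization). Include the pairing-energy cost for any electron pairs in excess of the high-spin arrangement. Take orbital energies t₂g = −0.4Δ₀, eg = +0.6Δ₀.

-15800

Group 7 minus oxidation state +2 gives a d⁵ configuration for Mn²⁺.
With Δ₀ > P the complex is low-spin.
Filling d⁵ accordingly: t₂g⁵ eg⁰.
Orbital CFSE = -2.0Δ₀ = -2.0 × 23800 = -47600 cm⁻¹.
Excess pairs vs high-spin: 2 − 0 = 2; pairing cost = +31800 cm⁻¹.
Net CFSE = -47600 + 31800 = -15800 cm⁻¹.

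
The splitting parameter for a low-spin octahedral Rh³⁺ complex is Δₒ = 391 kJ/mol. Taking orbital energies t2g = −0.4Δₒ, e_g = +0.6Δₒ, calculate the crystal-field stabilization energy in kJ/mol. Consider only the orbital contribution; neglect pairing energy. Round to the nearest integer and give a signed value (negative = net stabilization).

Rh is in group 9, so Rh³⁺ is d⁶ (9 − 3 = 6).
Electron filling gives t2g^6 e_g^0.
CFSE(orbital) = 6×(-0.4Δₒ) + 0×(0.6Δₒ) = -2.4Δₒ; with Δₒ = 391 kJ/mol that is -938 kJ/mol.

-938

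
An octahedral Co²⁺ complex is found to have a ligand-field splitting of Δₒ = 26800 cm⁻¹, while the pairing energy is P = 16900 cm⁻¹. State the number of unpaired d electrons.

1

Group 9 minus oxidation state +2 gives a d⁷ configuration for Co²⁺.
With Δₒ > P the complex is low-spin.
That gives t2g^6 e_g^1.
Unpaired electrons: 1.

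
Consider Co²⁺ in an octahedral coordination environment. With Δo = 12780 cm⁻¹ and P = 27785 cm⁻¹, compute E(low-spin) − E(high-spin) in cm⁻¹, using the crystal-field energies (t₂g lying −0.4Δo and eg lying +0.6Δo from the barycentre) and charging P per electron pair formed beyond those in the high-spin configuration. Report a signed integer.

15005

Group 9 minus oxidation state +2 gives a d⁷ configuration for Co²⁺.
High-spin d⁷ fills as t₂g⁵ eg² with CFSE 5(−0.4) + 2(+0.6) = -0.8Δo = -10224 cm⁻¹.
Low-spin t₂g⁶ eg¹ gives -1.8Δo = -23004 cm⁻¹, but forming 1 extra pair costs 1P = 27785 cm⁻¹, so E(LS) = -23004 + 27785 = 4781 cm⁻¹.
E(LS) − E(HS) = 4781 − (-10224) = 15005 cm⁻¹.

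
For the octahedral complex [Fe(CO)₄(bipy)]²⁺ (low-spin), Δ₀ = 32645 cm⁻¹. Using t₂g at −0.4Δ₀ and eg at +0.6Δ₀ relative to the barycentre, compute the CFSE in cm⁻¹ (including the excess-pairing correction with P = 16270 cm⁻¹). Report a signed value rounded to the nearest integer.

-45808

Ligand charges: 4×(+0) from CO and 1×(+0) from bipy sum to +0; with overall charge +2, Fe is +2.
Fe sits in group 8; removing 2 electrons leaves Fe²⁺ with 8 − 2 = 6 d electrons.
The d⁶ electrons fill as t₂g⁶ eg⁰.
Orbital CFSE = 6(-0.4) + 0(0.6) = -2.4Δ₀ = -2.4 × 32645 = -78348 cm⁻¹.
High-spin d⁶ would be t₂g⁴ eg² with 1 pair; low-spin has 3, so 2 excess pairs cost +2P = +32540 cm⁻¹.
Combining: -78348 + 32540 = -45808 cm⁻¹.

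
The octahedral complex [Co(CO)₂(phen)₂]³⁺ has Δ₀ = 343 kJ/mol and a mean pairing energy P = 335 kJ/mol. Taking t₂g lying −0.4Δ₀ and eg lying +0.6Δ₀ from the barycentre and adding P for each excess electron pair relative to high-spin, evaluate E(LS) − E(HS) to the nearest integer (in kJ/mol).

Ligand charges: 2×(+0) from CO and 2×(+0) from phen sum to +0; with overall charge +3, Co is +3.
Co is in group 9, so Co³⁺ is d⁶ (9 − 3 = 6).
High-spin: t₂g⁴ eg², CFSE = -0.4Δ₀ = -137 kJ/mol.
Low-spin t₂g⁶ eg⁰ gives -2.4Δ₀ = -823 kJ/mol, but forming 2 extra pairs costs 2P = 670 kJ/mol, so E(LS) = -823 + 670 = -153 kJ/mol.
Thus E(LS) − E(HS) = -16 kJ/mol.

-16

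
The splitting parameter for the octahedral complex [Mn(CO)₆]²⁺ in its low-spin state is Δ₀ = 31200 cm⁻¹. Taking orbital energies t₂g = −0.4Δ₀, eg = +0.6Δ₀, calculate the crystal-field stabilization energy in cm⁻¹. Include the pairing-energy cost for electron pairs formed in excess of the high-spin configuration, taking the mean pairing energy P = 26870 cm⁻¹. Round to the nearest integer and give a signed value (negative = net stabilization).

CO is neutral, so the +2 overall charge sits on Mn: oxidation state +2.
Group 7 minus oxidation state +2 gives a d⁵ configuration for Mn²⁺.
Electron filling gives t₂g⁵ eg⁰.
The orbital stabilization is -2.0Δ₀ = -2.0 × 31200 = -62400 cm⁻¹.
High-spin d⁵ would be t₂g³ eg² with 0 pairs; low-spin has 2, so 2 excess pairs cost +2P = +53740 cm⁻¹.
Overall CFSE = -62400 + 53740 = -8660 cm⁻¹.

-8660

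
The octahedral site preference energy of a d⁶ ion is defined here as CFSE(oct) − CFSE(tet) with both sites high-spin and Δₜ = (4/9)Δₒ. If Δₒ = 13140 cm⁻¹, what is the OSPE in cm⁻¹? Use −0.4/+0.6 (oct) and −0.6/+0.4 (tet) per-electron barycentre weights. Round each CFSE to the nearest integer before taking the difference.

Octahedral high-spin t2g^4 e_g^2: CFSE = -0.4 × 13140 = -5256 cm⁻¹.
In a tetrahedral site the filling is e^3 t2^3: CFSE(tet) = -0.6Δₜ = -0.6 × (4/9)(13140) = -3504 cm⁻¹.
OSPE = CFSE(oct) − CFSE(tet) = -5256 − (-3504) = -1752 cm⁻¹.

-1752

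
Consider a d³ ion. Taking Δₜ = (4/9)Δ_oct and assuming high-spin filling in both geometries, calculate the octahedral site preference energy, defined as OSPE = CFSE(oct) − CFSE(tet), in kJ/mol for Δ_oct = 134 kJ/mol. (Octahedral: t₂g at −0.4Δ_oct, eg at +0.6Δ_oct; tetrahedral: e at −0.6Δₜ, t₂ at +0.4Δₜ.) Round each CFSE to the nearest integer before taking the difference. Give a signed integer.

-113

Octahedral (high-spin): t2g^3 e_g^0, CFSE = 3(−0.4) + 0(+0.6) = -1.2Δ_oct = -1.2 × 134 = -161 kJ/mol.
Tetrahedral e^2 t2^1 gives -0.8Δₜ = -0.8 × (4/9) × 134 = -48 kJ/mol.
OSPE = -161 − (-48) = -113 kJ/mol.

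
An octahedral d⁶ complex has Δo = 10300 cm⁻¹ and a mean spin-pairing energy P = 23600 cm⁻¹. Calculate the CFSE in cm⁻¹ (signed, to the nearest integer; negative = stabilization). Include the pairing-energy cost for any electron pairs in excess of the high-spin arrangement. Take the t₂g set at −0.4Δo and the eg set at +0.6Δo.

-4120

Here Δo < P (10300 < 23600), so the high-spin state is favoured.
That gives t₂g⁴ eg².
Orbital CFSE = -0.4Δo = -0.4 × 10300 = -4120 cm⁻¹.
High-spin has no excess pairs, so no pairing correction applies.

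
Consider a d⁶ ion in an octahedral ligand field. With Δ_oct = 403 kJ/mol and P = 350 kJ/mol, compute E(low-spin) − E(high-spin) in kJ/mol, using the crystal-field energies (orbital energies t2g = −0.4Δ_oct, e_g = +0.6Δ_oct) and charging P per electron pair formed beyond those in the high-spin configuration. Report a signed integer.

High-spin d⁶ fills as t2g^4 e_g^2 with CFSE 4(−0.4) + 2(+0.6) = -0.4Δ_oct = -161 kJ/mol.
Low-spin: t2g^6 e_g^0, orbital CFSE = -2.4Δ_oct = -967 kJ/mol; plus 2 excess pairs × P = +700 kJ/mol; total -267 kJ/mol.
Thus E(LS) − E(HS) = -106 kJ/mol.

-106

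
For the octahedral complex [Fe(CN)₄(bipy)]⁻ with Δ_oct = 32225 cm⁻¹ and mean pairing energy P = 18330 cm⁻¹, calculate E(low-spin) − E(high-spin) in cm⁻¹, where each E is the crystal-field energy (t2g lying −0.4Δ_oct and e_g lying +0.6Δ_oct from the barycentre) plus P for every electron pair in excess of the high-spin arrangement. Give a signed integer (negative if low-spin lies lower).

-27790

Ligand charges: 4×(-1) from CN⁻ and 1×(+0) from bipy sum to -4; with overall charge -1, Fe is +3.
Group 8 minus oxidation state +3 gives a d⁵ configuration for Fe³⁺.
High-spin d⁵ fills as t2g^3 e_g^2 with CFSE 3(−0.4) + 2(+0.6) = 0.0Δ_oct = 0 cm⁻¹.
For low-spin the configuration is t2g^5 e_g^0: orbital energy -2.0 × 32225 = -64450 cm⁻¹, and 2 additional pairs relative to high-spin add 36660 cm⁻¹, giving -27790 cm⁻¹.
E(LS) − E(HS) = -27790 − (0) = -27790 cm⁻¹.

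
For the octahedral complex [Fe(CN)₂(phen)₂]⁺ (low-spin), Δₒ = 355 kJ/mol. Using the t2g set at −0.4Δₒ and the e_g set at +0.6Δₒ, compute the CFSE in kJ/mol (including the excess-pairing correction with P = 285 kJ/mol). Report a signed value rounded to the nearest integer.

Ligand charges: 2×(-1) from CN⁻ and 2×(+0) from phen sum to -2; with overall charge +1, Fe is +3.
Fe is in group 8, so Fe³⁺ is d⁵ (8 − 3 = 5).
The d⁵ electrons fill as t2g^5 e_g^0.
CFSE(orbital) = 5×(-0.4Δₒ) + 0×(0.6Δₒ) = -2.0Δₒ; with Δₒ = 355 kJ/mol that is -710 kJ/mol.
Pairing penalty: 2 pairs vs 0 in the high-spin reference → 2 extra × P = 570 kJ/mol.
Overall CFSE = -710 + 570 = -140 kJ/mol.

-140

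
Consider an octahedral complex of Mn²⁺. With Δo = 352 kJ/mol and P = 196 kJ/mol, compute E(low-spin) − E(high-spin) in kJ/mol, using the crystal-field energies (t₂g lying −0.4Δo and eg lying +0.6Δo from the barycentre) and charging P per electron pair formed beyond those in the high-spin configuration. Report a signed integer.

Mn²⁺: group 7, so d-count = 7 − 2 = 5.
In the high-spin limit (t₂g³ eg²) the orbital term is 0.0Δo = 0 kJ/mol, with no excess pairing.
Low-spin t₂g⁵ eg⁰ gives -2.0Δo = -704 kJ/mol, but forming 2 extra pairs costs 2P = 392 kJ/mol, so E(LS) = -704 + 392 = -312 kJ/mol.
The difference is -312 − (0) = -312 kJ/mol, so low-spin lies lower.

-312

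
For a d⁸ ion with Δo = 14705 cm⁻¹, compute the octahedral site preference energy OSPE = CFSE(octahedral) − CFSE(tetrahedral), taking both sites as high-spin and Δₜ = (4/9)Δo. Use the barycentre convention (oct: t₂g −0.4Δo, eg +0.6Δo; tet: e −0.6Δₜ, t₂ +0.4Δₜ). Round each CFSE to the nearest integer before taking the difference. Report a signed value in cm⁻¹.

In an octahedral site d⁸ (HS) is t₂g⁶ eg², giving CFSE(oct) = -1.2Δo = -17646 cm⁻¹.
In a tetrahedral site the filling is e⁴ t₂⁴: CFSE(tet) = -0.8Δₜ = -0.8 × (4/9)(14705) = -5228 cm⁻¹.
OSPE = -17646 − (-5228) = -12418 cm⁻¹.

-12418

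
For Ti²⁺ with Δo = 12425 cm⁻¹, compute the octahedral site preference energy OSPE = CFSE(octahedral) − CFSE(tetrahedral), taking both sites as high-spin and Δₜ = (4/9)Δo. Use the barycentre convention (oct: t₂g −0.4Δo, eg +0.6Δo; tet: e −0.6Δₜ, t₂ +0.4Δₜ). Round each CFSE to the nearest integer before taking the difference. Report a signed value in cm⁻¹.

Ti sits in group 4; removing 2 electrons leaves Ti²⁺ with 4 − 2 = 2 d electrons.
Octahedral high-spin t₂g² eg⁰: CFSE = -0.8 × 12425 = -9940 cm⁻¹.
Tetrahedral: e² t₂⁰, CFSE = 2(−0.6) + 0(+0.4) = -1.2Δₜ = -1.2 × (4/9) × 12425 = -6627 cm⁻¹.
OSPE = CFSE(oct) − CFSE(tet) = -9940 − (-6627) = -3313 cm⁻¹.

-3313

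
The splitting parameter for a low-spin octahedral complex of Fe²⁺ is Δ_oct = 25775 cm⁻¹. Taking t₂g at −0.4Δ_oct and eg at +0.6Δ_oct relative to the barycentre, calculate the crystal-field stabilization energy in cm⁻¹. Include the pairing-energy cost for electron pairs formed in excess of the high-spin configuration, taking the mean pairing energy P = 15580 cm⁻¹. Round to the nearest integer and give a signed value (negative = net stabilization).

-30700

Fe sits in group 8; removing 2 electrons leaves Fe²⁺ with 8 − 2 = 6 d electrons.
Electron filling gives t₂g⁶ eg⁰.
Orbital CFSE = 6(-0.4) + 0(0.6) = -2.4Δ_oct = -2.4 × 25775 = -61860 cm⁻¹.
High-spin d⁶ would be t₂g⁴ eg² with 1 pair; low-spin has 3, so 2 excess pairs cost +2P = +31160 cm⁻¹.
Combining: -61860 + 31160 = -30700 cm⁻¹.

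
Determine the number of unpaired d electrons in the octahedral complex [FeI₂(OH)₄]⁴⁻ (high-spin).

4

Ligand charges: 2×(-1) from I⁻ and 4×(-1) from OH⁻ sum to -6; with overall charge -4, Fe is +2.
Fe sits in group 8; removing 2 electrons leaves Fe²⁺ with 8 − 2 = 6 d electrons.
Configuration: t₂g⁴ eg², giving 4 unpaired electrons.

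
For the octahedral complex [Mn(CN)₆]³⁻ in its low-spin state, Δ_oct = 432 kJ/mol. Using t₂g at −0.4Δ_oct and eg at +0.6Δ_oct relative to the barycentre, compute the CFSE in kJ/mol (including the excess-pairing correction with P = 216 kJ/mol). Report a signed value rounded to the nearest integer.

-475

Each CN⁻ contributes -1; 6 × (-1) = -6. With overall charge -3, Mn is in the +3 oxidation state.
Group 7 minus oxidation state +3 gives a d⁴ configuration for Mn³⁺.
The d⁴ electrons fill as t₂g⁴ eg⁰.
Orbital CFSE = 4(-0.4) + 0(0.6) = -1.6Δ_oct = -1.6 × 432 = -691 kJ/mol.
Relative to high-spin t₂g³ eg¹ (0 paired), the low-spin configuration has 1 additional pair, contributing +1 × 216 = +216 kJ/mol.
Overall CFSE = -691 + 216 = -475 kJ/mol.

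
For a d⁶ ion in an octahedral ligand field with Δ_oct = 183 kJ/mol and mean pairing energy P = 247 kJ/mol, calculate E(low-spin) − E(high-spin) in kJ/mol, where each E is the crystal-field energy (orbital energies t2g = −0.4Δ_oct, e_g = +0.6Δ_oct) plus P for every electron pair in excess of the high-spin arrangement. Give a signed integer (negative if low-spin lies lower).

128

High-spin: t2g^4 e_g^2, CFSE = -0.4Δ_oct = -73 kJ/mol.
Low-spin t2g^6 e_g^0 gives -2.4Δ_oct = -439 kJ/mol, but forming 2 extra pairs costs 2P = 494 kJ/mol, so E(LS) = -439 + 494 = 55 kJ/mol.
Thus E(LS) − E(HS) = 128 kJ/mol.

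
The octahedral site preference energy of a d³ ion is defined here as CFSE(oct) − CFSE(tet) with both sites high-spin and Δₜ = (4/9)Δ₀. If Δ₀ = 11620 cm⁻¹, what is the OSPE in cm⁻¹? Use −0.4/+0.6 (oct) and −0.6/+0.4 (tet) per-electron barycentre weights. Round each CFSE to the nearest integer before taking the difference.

-9812

In an octahedral site d³ (HS) is t₂g³ eg⁰, giving CFSE(oct) = -1.2Δ₀ = -13944 cm⁻¹.
In a tetrahedral site the filling is e² t₂¹: CFSE(tet) = -0.8Δₜ = -0.8 × (4/9)(11620) = -4132 cm⁻¹.
OSPE = -13944 − (-4132) = -9812 cm⁻¹.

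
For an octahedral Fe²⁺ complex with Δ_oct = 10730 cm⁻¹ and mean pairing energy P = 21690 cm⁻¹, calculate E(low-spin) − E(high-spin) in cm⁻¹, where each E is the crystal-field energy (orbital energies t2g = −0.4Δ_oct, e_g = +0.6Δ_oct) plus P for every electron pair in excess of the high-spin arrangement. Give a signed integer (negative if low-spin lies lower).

21920

Group 8 minus oxidation state +2 gives a d⁶ configuration for Fe²⁺.
In the high-spin limit (t2g^4 e_g^2) the orbital term is -0.4Δ_oct = -4292 cm⁻¹, with no excess pairing.
For low-spin the configuration is t2g^6 e_g^0: orbital energy -2.4 × 10730 = -25752 cm⁻¹, and 2 additional pairs relative to high-spin add 43380 cm⁻¹, giving 17628 cm⁻¹.
Thus E(LS) − E(HS) = 21920 cm⁻¹.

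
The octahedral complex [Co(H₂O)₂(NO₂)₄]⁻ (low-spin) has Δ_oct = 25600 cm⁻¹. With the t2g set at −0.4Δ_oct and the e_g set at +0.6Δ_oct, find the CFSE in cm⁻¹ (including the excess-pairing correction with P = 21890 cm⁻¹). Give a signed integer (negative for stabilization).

-17660

Ligand charges: 2×(+0) from H₂O and 4×(-1) from NO₂⁻ sum to -4; with overall charge -1, Co is +3.
Co sits in group 9; removing 3 electrons leaves Co³⁺ with 9 − 3 = 6 d electrons.
Electron filling gives t2g^6 e_g^0.
The orbital stabilization is -2.4Δ_oct = -2.4 × 25600 = -61440 cm⁻¹.
Pairing penalty: 3 pairs vs 1 in the high-spin reference → 2 extra × P = 43780 cm⁻¹.
Overall CFSE = -61440 + 43780 = -17660 cm⁻¹.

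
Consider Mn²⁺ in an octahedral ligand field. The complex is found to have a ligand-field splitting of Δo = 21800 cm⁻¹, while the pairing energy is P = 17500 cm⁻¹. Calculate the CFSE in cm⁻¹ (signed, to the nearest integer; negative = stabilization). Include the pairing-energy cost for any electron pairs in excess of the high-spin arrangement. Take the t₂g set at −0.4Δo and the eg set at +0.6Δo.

Mn²⁺: group 7, so d-count = 7 − 2 = 5.
Since Δo = 21800 cm⁻¹ > P = 17500 cm⁻¹, the complex adopts the low-spin configuration.
Configuration: t₂g⁵ eg⁰.
Orbital CFSE = -2.0Δo = -2.0 × 21800 = -43600 cm⁻¹.
Excess pairs vs high-spin: 2 − 0 = 2; pairing cost = +35000 cm⁻¹.
Net CFSE = -43600 + 35000 = -8600 cm⁻¹.

-8600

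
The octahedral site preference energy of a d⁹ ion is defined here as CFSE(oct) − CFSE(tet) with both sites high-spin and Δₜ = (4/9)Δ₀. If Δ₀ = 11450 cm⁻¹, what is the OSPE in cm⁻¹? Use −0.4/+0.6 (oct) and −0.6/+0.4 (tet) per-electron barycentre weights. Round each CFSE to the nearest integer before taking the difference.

-4834

Octahedral high-spin t2g^6 e_g^3: CFSE = -0.6 × 11450 = -6870 cm⁻¹.
Tetrahedral e^4 t2^5 gives -0.4Δₜ = -0.4 × (4/9) × 11450 = -2036 cm⁻¹.
OSPE = -6870 − (-2036) = -4834 cm⁻¹.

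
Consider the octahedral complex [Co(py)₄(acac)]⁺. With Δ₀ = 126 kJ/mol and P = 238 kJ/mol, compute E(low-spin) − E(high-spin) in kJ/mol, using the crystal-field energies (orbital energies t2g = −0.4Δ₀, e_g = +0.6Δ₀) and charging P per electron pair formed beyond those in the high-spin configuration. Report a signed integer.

112

Ligand charges: 4×(+0) from py and 1×(-1) from acac⁻ sum to -1; with overall charge +1, Co is +2.
Co is in group 9, so Co²⁺ is d⁷ (9 − 2 = 7).
In the high-spin limit (t2g^5 e_g^2) the orbital term is -0.8Δ₀ = -101 kJ/mol, with no excess pairing.
For low-spin the configuration is t2g^6 e_g^1: orbital energy -1.8 × 126 = -227 kJ/mol, and 1 additional pair relative to high-spin adds 238 kJ/mol, giving 11 kJ/mol.
Thus E(LS) − E(HS) = 112 kJ/mol.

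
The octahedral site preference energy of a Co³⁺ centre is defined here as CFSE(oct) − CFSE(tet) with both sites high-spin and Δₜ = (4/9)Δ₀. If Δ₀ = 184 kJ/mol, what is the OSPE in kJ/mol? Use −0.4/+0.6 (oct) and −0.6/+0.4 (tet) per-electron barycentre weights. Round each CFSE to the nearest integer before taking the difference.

Co is in group 9, so Co³⁺ is d⁶ (9 − 3 = 6).
Octahedral high-spin t₂g⁴ eg²: CFSE = -0.4 × 184 = -74 kJ/mol.
Tetrahedral: e³ t₂³, CFSE = 3(−0.6) + 3(+0.4) = -0.6Δₜ = -0.6 × (4/9) × 184 = -49 kJ/mol.
Subtracting, OSPE = -74 − (-49) = -25 kJ/mol.

-25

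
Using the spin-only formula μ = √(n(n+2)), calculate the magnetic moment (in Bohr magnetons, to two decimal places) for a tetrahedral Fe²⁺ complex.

4.90 Bohr magnetons

Fe is in group 8, so Fe²⁺ is d⁶ (8 − 2 = 6).
With tetrahedral geometry the complex is necessarily high-spin.
Configuration: e³ t₂³ → 4 unpaired electrons.
μ(spin-only) = √[4(4+2)] = √24 ≈ 4.90 Bohr magnetons.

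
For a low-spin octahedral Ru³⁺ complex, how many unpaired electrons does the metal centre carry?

Group 8 minus oxidation state +3 gives a d⁵ configuration for Ru³⁺.
Configuration: t2g^5 e_g^0, giving 1 unpaired electron.

1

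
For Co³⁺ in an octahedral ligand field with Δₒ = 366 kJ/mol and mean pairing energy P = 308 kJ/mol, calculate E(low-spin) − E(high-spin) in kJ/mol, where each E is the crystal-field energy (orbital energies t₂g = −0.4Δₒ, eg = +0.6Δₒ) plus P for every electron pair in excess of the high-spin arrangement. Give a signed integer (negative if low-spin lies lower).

-116

Group 9 minus oxidation state +3 gives a d⁶ configuration for Co³⁺.
High-spin: t₂g⁴ eg², CFSE = -0.4Δₒ = -146 kJ/mol.
Low-spin: t₂g⁶ eg⁰, orbital CFSE = -2.4Δₒ = -878 kJ/mol; plus 2 excess pairs × P = +616 kJ/mol; total -262 kJ/mol.
E(LS) − E(HS) = -262 − (-146) = -116 kJ/mol.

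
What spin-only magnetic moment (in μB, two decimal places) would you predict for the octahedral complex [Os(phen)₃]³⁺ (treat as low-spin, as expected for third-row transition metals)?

phen is neutral, so the +3 overall charge sits on Os: oxidation state +3.
Os is in group 8, so Os³⁺ is d⁵ (8 − 3 = 5).
Configuration: t₂g⁵ eg⁰ → 1 unpaired electron.
μ(spin-only) = √[1(1+2)] = √3 ≈ 1.73 μB.

1.73 μB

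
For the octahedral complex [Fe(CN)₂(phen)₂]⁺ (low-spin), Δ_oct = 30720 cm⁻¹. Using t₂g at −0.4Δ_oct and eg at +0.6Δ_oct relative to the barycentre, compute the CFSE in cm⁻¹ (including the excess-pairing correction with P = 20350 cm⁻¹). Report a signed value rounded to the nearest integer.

-20740

Ligand charges: 2×(-1) from CN⁻ and 2×(+0) from phen sum to -2; with overall charge +1, Fe is +3.
Fe sits in group 8; removing 3 electrons leaves Fe³⁺ with 8 − 3 = 5 d electrons.
The d⁵ electrons fill as t₂g⁵ eg⁰.
CFSE(orbital) = 5×(-0.4Δ_oct) + 0×(0.6Δ_oct) = -2.0Δ_oct; with Δ_oct = 30720 cm⁻¹ that is -61440 cm⁻¹.
Relative to high-spin t₂g³ eg² (0 paired), the low-spin configuration has 2 additional pairs, contributing +2 × 20350 = +40700 cm⁻¹.
Overall CFSE = -61440 + 40700 = -20740 cm⁻¹.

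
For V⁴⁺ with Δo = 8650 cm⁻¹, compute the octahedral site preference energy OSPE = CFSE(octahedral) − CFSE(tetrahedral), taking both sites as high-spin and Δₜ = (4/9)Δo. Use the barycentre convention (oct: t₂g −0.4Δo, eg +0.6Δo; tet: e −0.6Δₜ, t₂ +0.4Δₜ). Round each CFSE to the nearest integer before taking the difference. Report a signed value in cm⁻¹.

-1153

Group 5 minus oxidation state +4 gives a d¹ configuration for V⁴⁺.
Octahedral high-spin t2g^1 e_g^0: CFSE = -0.4 × 8650 = -3460 cm⁻¹.
In a tetrahedral site the filling is e^1 t2^0: CFSE(tet) = -0.6Δₜ = -0.6 × (4/9)(8650) = -2307 cm⁻¹.
Subtracting, OSPE = -3460 − (-2307) = -1153 cm⁻¹.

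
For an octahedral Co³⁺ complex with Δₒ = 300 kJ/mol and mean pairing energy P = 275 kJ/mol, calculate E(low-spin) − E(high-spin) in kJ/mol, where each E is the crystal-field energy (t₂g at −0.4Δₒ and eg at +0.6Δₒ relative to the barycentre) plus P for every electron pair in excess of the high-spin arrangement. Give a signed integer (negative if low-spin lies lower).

Co is in group 9, so Co³⁺ is d⁶ (9 − 3 = 6).
High-spin: t₂g⁴ eg², CFSE = -0.4Δₒ = -120 kJ/mol.
Low-spin t₂g⁶ eg⁰ gives -2.4Δₒ = -720 kJ/mol, but forming 2 extra pairs costs 2P = 550 kJ/mol, so E(LS) = -720 + 550 = -170 kJ/mol.
The difference is -170 − (-120) = -50 kJ/mol, so low-spin lies lower.

-50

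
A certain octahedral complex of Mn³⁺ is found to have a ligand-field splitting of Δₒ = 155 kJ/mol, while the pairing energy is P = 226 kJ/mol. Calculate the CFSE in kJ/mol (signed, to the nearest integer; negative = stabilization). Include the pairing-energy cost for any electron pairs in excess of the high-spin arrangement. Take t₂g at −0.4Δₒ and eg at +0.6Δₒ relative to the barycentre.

-93

Mn sits in group 7; removing 3 electrons leaves Mn³⁺ with 7 − 3 = 4 d electrons.
With Δₒ < P the complex is high-spin.
Filling d⁴ accordingly: t₂g³ eg¹.
Orbital CFSE = -0.6Δₒ = -0.6 × 155 = -93 kJ/mol.
High-spin has no excess pairs, so no pairing correction applies.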